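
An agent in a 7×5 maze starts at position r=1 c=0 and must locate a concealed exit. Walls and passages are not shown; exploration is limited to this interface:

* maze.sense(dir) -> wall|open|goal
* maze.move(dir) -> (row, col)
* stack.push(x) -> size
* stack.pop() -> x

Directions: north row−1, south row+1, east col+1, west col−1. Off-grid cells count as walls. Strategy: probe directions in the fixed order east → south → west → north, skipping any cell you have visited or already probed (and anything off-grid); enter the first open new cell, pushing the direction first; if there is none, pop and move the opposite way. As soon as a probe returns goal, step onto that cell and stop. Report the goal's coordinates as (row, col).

[in] maze.sense dir='east'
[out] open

[in] stack.push x='east'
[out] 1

[in] maze.move dir='east'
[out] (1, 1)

[in] maze.sense dir='east'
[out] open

[in] stack.push x='east'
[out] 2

[in] maze.move dir='east'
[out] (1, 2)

[in] maze.sense dir='east'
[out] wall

[in] maze.sense dir='south'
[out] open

[in] stack.push x='south'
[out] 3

[in] maze.move dir='south'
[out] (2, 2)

[in] maze.sense dir='east'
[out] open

[in] stack.push x='east'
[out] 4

[in] maze.move dir='east'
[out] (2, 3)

[in] maze.sense dir='east'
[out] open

[in] stack.push x='east'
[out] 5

[in] maze.move dir='east'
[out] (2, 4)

[in] maze.sense dir='south'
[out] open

[in] stack.push x='south'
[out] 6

[in] maze.move dir='south'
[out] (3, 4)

[in] maze.sense dir='south'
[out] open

[in] stack.push x='south'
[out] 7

[in] maze.move dir='south'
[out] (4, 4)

[in] maze.sense dir='south'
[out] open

[in] stack.push x='south'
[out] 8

[in] maze.move dir='south'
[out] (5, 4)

[in] maze.sense dir='south'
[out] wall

[in] maze.sense dir='west'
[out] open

[in] stack.push x='west'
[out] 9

[in] maze.move dir='west'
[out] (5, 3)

[in] maze.sense dir='south'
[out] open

[in] stack.push x='south'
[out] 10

[in] maze.move dir='south'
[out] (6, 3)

[in] maze.sense dir='west'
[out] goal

[in] maze.move dir='west'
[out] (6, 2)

Answer: (6, 2)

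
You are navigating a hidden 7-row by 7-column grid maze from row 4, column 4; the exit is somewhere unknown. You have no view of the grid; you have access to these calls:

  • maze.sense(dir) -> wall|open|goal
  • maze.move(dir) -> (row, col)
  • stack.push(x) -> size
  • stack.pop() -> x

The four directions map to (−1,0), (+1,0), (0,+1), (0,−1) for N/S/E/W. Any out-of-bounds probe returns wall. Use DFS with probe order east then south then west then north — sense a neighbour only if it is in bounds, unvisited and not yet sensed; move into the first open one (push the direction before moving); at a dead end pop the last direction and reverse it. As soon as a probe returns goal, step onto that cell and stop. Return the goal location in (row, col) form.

==> maze.sense(dir=east)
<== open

==> stack.push(x=east)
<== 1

==> maze.move(dir=east)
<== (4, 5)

==> maze.sense(dir=east)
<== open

==> stack.push(x=east)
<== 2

==> maze.move(dir=east)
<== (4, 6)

==> maze.sense(dir=south)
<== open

==> stack.push(x=south)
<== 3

==> maze.move(dir=south)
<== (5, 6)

==> maze.sense(dir=south)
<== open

==> stack.push(x=south)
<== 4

==> maze.move(dir=south)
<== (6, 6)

==> maze.sense(dir=west)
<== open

==> stack.push(x=west)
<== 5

==> maze.move(dir=west)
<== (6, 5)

==> maze.sense(dir=west)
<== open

==> stack.push(x=west)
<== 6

==> maze.move(dir=west)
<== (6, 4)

==> maze.sense(dir=west)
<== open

==> stack.push(x=west)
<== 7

==> maze.move(dir=west)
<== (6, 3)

==> maze.sense(dir=west)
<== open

==> stack.push(x=west)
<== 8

==> maze.move(dir=west)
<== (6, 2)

==> maze.sense(dir=west)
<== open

==> stack.push(x=west)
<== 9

==> maze.move(dir=west)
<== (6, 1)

==> maze.sense(dir=west)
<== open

==> stack.push(x=west)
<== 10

==> maze.move(dir=west)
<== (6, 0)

==> maze.sense(dir=north)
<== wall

==> stack.pop()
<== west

==> maze.move(dir=east)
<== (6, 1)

==> maze.sense(dir=north)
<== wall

==> stack.pop()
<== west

==> maze.move(dir=east)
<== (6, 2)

==> maze.sense(dir=north)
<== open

==> stack.push(x=north)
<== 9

==> maze.move(dir=north)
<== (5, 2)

==> maze.sense(dir=east)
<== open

==> stack.push(x=east)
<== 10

==> maze.move(dir=east)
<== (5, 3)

==> maze.sense(dir=east)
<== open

==> stack.push(x=east)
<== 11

==> maze.move(dir=east)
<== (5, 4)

==> maze.sense(dir=east)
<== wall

==> stack.pop()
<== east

==> maze.move(dir=west)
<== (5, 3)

==> maze.sense(dir=north)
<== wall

==> stack.pop()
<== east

==> maze.move(dir=west)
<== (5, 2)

==> maze.sense(dir=north)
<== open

==> stack.push(x=north)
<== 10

==> maze.move(dir=north)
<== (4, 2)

==> maze.sense(dir=west)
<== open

==> stack.push(x=west)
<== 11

==> maze.move(dir=west)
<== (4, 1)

==> maze.sense(dir=west)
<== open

==> stack.push(x=west)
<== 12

==> maze.move(dir=west)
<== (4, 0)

==> maze.sense(dir=north)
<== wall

==> stack.pop()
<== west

==> maze.move(dir=east)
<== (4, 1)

==> maze.sense(dir=north)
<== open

==> stack.push(x=north)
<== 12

==> maze.move(dir=north)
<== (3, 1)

==> maze.sense(dir=east)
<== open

==> stack.push(x=east)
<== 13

==> maze.move(dir=east)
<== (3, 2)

==> maze.sense(dir=east)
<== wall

==> maze.sense(dir=north)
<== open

==> stack.push(x=north)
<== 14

==> maze.move(dir=north)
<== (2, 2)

==> maze.sense(dir=east)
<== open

==> stack.push(x=east)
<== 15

==> maze.move(dir=east)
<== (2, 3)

==> maze.sense(dir=east)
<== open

==> stack.push(x=east)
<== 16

==> maze.move(dir=east)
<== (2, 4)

==> maze.sense(dir=east)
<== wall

==> maze.sense(dir=south)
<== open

==> stack.push(x=south)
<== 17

==> maze.move(dir=south)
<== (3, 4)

==> maze.sense(dir=east)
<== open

==> stack.push(x=east)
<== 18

==> maze.move(dir=east)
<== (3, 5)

==> maze.sense(dir=east)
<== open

==> stack.push(x=east)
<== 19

==> maze.move(dir=east)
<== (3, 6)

==> maze.sense(dir=north)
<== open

==> stack.push(x=north)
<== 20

==> maze.move(dir=north)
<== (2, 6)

==> maze.sense(dir=north)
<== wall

==> stack.pop()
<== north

==> maze.move(dir=south)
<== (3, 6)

==> stack.pop()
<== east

==> maze.move(dir=west)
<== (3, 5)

==> stack.pop()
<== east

==> maze.move(dir=west)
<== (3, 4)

==> stack.pop()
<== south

==> maze.move(dir=north)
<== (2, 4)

==> maze.sense(dir=north)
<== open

==> stack.push(x=north)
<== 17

==> maze.move(dir=north)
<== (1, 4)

==> maze.sense(dir=east)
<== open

==> stack.push(x=east)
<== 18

==> maze.move(dir=east)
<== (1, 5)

==> maze.sense(dir=north)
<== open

==> stack.push(x=north)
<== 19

==> maze.move(dir=north)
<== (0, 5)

==> maze.sense(dir=east)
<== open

==> stack.push(x=east)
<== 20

==> maze.move(dir=east)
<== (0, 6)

==> stack.pop()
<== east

==> maze.move(dir=west)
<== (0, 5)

==> maze.sense(dir=west)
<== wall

==> stack.pop()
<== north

==> maze.move(dir=south)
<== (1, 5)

==> stack.pop()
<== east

==> maze.move(dir=west)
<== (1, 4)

==> maze.sense(dir=west)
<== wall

==> stack.pop()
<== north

==> maze.move(dir=south)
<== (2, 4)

==> stack.pop()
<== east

==> maze.move(dir=west)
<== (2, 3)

==> stack.pop()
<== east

==> maze.move(dir=west)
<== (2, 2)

==> maze.sense(dir=west)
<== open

==> stack.push(x=west)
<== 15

==> maze.move(dir=west)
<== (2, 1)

==> maze.sense(dir=west)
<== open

==> stack.push(x=west)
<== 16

==> maze.move(dir=west)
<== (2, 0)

==> maze.sense(dir=north)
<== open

==> stack.push(x=north)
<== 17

==> maze.move(dir=north)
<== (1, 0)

==> maze.sense(dir=east)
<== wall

==> maze.sense(dir=north)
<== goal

==> maze.move(dir=north)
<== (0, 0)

Answer: (0, 0)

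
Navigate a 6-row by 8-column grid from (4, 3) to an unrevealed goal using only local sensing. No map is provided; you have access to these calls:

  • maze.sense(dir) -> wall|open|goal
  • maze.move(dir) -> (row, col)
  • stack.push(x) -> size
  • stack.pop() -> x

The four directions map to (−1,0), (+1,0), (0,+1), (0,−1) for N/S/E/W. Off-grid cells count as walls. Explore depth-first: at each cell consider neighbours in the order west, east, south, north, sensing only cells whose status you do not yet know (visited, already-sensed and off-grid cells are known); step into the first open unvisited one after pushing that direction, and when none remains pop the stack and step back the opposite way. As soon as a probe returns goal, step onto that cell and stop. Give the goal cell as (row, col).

CALL sense[dir→west]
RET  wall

CALL sense[dir→east]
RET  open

CALL push[x→east]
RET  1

CALL move[dir→east]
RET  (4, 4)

CALL sense[dir→east]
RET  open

CALL push[x→east]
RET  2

CALL move[dir→east]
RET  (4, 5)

CALL sense[dir→east]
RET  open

CALL push[x→east]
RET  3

CALL move[dir→east]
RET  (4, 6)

CALL sense[dir→east]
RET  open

CALL push[x→east]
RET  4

CALL move[dir→east]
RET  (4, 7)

CALL sense[dir→south]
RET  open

CALL push[x→south]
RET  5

CALL move[dir→south]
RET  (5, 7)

CALL sense[dir→west]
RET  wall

CALL pop[]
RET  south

CALL move[dir→north]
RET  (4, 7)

CALL sense[dir→north]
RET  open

CALL push[x→north]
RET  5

CALL move[dir→north]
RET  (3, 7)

CALL sense[dir→west]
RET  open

CALL push[x→west]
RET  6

CALL move[dir→west]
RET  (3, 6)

CALL sense[dir→west]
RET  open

CALL push[x→west]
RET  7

CALL move[dir→west]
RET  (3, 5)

CALL sense[dir→west]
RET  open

CALL push[x→west]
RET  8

CALL move[dir→west]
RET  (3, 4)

CALL sense[dir→west]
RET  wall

CALL sense[dir→north]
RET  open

CALL push[x→north]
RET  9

CALL move[dir→north]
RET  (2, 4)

CALL sense[dir→west]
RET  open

CALL push[x→west]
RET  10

CALL move[dir→west]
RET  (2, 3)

CALL sense[dir→west]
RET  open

CALL push[x→west]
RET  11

CALL move[dir→west]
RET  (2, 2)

CALL sense[dir→west]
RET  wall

CALL sense[dir→south]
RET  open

CALL push[x→south]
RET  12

CALL move[dir→south]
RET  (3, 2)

CALL sense[dir→west]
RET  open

CALL push[x→west]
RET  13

CALL move[dir→west]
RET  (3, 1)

CALL sense[dir→west]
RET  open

CALL push[x→west]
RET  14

CALL move[dir→west]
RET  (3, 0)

CALL sense[dir→south]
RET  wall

CALL sense[dir→north]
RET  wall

CALL pop[]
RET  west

CALL move[dir→east]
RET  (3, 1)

CALL sense[dir→south]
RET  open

CALL push[x→south]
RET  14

CALL move[dir→south]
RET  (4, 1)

CALL sense[dir→south]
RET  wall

CALL pop[]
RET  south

CALL move[dir→north]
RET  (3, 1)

CALL pop[]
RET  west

CALL move[dir→east]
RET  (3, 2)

CALL pop[]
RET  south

CALL move[dir→north]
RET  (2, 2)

CALL sense[dir→north]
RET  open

CALL push[x→north]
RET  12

CALL move[dir→north]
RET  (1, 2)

CALL sense[dir→west]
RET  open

CALL push[x→west]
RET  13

CALL move[dir→west]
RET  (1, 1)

CALL sense[dir→west]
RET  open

CALL push[x→west]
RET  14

CALL move[dir→west]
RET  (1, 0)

CALL sense[dir→north]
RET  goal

CALL move[dir→north]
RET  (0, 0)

Answer: (0, 0)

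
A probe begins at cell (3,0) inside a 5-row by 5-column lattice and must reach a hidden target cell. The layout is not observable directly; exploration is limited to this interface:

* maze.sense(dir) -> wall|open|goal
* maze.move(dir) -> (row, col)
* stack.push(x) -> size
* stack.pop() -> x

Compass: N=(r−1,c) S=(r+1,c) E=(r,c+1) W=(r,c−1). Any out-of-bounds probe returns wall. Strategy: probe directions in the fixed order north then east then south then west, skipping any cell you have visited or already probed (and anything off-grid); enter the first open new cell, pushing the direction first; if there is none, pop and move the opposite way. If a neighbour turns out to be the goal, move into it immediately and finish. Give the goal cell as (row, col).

[in] sense dir: north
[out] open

[in] push x: north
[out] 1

[in] move dir: north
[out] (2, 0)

[in] sense dir: north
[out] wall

[in] sense dir: east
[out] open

[in] push x: east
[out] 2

[in] move dir: east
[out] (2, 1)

[in] sense dir: north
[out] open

[in] push x: north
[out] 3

[in] move dir: north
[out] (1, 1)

[in] sense dir: north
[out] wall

[in] sense dir: east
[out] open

[in] push x: east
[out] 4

[in] move dir: east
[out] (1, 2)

[in] sense dir: north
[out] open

[in] push x: north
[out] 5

[in] move dir: north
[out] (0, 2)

[in] sense dir: east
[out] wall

[in] pop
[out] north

[in] move dir: south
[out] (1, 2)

[in] sense dir: east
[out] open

[in] push x: east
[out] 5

[in] move dir: east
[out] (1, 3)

[in] sense dir: east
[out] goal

[in] move dir: east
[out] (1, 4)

Answer: (1, 4)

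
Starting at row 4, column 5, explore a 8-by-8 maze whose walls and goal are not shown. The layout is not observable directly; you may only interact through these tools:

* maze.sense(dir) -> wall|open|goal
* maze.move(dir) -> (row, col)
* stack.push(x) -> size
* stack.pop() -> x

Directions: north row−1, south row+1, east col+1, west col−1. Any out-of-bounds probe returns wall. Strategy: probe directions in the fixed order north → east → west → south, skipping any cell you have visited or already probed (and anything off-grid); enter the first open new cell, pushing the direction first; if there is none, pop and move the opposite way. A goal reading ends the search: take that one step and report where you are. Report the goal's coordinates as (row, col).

% maze.sense(dir: north) ~> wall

% maze.sense(dir: east) ~> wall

% maze.sense(dir: west) ~> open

% stack.push(x: west) ~> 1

% maze.move(dir: west) ~> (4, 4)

% maze.sense(dir: north) ~> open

% stack.push(x: north) ~> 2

% maze.move(dir: north) ~> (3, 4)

% maze.sense(dir: north) ~> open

% stack.push(x: north) ~> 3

% maze.move(dir: north) ~> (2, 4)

% maze.sense(dir: north) ~> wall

% maze.sense(dir: east) ~> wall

% maze.sense(dir: west) ~> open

% stack.push(x: west) ~> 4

% maze.move(dir: west) ~> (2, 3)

% maze.sense(dir: north) ~> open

% stack.push(x: north) ~> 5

% maze.move(dir: north) ~> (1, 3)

% maze.sense(dir: north) ~> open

% stack.push(x: north) ~> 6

% maze.move(dir: north) ~> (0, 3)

% maze.sense(dir: east) ~> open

% stack.push(x: east) ~> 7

% maze.move(dir: east) ~> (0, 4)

% maze.sense(dir: east) ~> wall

% stack.pop() ~> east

% maze.move(dir: west) ~> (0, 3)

% maze.sense(dir: west) ~> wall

% stack.pop() ~> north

% maze.move(dir: south) ~> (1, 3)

% maze.sense(dir: west) ~> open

% stack.push(x: west) ~> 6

% maze.move(dir: west) ~> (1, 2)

% maze.sense(dir: west) ~> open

% stack.push(x: west) ~> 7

% maze.move(dir: west) ~> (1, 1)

% maze.sense(dir: north) ~> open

% stack.push(x: north) ~> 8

% maze.move(dir: north) ~> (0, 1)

% maze.sense(dir: west) ~> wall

% stack.pop() ~> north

% maze.move(dir: south) ~> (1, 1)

% maze.sense(dir: west) ~> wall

% maze.sense(dir: south) ~> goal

% maze.move(dir: south) ~> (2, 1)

Answer: (2, 1)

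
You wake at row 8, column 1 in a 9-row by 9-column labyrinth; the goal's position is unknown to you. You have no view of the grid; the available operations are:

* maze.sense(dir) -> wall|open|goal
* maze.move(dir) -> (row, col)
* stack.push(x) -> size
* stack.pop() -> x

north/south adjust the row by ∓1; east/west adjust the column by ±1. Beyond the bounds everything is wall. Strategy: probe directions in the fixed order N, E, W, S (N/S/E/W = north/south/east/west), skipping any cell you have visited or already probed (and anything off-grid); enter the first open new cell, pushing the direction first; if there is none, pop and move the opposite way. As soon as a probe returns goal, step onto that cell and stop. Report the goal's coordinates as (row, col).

Then maze.sense(dir→north), and see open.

Then stack.push(x→north), giving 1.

I run maze.move(dir→north), and see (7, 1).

I invoke maze.sense(dir→north), — result: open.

I call stack.push(x→north), yielding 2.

I invoke maze.move(dir→north), and get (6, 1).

Next I call maze.sense(dir→north), and observe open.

I run stack.push(x→north), which returns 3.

I use maze.move(dir→north), which returns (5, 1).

Then maze.sense(dir→north), giving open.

Then stack.push(x→north), yielding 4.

Invoking maze.move(dir→north), — result: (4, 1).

I call maze.sense(dir→north), — result: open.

Next I call stack.push(x→north), and see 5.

I use maze.move(dir→north), and see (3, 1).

Calling maze.sense(dir→north), and get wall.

Using maze.sense(dir→east), and get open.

Next I call stack.push(x→east), — result: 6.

I call maze.move(dir→east), → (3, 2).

I call maze.sense(dir→north), yielding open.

Calling stack.push(x→north), : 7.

I call maze.move(dir→north), and observe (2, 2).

I try maze.sense(dir→north), : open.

I use stack.push(x→north), → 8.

Invoking maze.move(dir→north), : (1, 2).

I use maze.sense(dir→north), giving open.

I run stack.push(x→north), — result: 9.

Using maze.move(dir→north), : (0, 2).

Then maze.sense(dir→east), giving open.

Now I run stack.push(x→east), which returns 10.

I call maze.move(dir→east), — result: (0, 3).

Now I run maze.sense(dir→east), which returns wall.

I call maze.sense(dir→south), → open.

I invoke stack.push(x→south), → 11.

I use maze.move(dir→south), : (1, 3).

Calling maze.sense(dir→east), giving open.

Using stack.push(x→east), giving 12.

I invoke maze.move(dir→east), : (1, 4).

Calling maze.sense(dir→east), which returns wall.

Using maze.sense(dir→south), — result: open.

I invoke stack.push(x→south), yielding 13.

I invoke maze.move(dir→south), and get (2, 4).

Invoking maze.sense(dir→east), and see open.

I invoke stack.push(x→east), giving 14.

Invoking maze.move(dir→east), and observe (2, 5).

Calling maze.sense(dir→east), and see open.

Calling stack.push(x→east), → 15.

Then maze.move(dir→east), giving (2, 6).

I try maze.sense(dir→north), which returns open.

I try stack.push(x→north), — result: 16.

Next I call maze.move(dir→north), and get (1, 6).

Next I call maze.sense(dir→north), giving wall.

I call maze.sense(dir→east), which returns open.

I call stack.push(x→east), — result: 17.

Now I run maze.move(dir→east), : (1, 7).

Using maze.sense(dir→north), giving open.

Now I run stack.push(x→north), which returns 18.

Calling maze.move(dir→north), yielding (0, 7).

I try maze.sense(dir→east), which returns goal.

Then maze.move(dir→east), — result: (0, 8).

Answer: (0, 8)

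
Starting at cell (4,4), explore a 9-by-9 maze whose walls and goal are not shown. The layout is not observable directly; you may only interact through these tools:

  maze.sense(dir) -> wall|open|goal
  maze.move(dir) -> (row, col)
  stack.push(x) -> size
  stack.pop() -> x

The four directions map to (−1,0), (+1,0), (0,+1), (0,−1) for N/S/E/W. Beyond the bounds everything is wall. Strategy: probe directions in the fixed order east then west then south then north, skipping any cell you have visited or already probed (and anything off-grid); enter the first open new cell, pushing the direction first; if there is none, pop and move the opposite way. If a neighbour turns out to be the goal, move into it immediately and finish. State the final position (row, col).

CALL maze.sense[east]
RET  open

CALL stack.push[east]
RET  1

CALL maze.move[east]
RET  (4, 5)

CALL maze.sense[east]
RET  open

CALL stack.push[east]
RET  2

CALL maze.move[east]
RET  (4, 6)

CALL maze.sense[east]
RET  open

CALL stack.push[east]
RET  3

CALL maze.move[east]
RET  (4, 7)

CALL maze.sense[east]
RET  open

CALL stack.push[east]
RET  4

CALL maze.move[east]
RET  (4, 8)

CALL maze.sense[south]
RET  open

CALL stack.push[south]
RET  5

CALL maze.move[south]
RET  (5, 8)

CALL maze.sense[west]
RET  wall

CALL maze.sense[south]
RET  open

CALL stack.push[south]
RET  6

CALL maze.move[south]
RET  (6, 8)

CALL maze.sense[west]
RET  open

CALL stack.push[west]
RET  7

CALL maze.move[west]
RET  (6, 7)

CALL maze.sense[west]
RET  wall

CALL maze.sense[south]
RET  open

CALL stack.push[south]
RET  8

CALL maze.move[south]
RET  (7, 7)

CALL maze.sense[east]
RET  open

CALL stack.push[east]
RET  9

CALL maze.move[east]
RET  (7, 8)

CALL maze.sense[south]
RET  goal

CALL maze.move[south]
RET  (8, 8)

Answer: (8, 8)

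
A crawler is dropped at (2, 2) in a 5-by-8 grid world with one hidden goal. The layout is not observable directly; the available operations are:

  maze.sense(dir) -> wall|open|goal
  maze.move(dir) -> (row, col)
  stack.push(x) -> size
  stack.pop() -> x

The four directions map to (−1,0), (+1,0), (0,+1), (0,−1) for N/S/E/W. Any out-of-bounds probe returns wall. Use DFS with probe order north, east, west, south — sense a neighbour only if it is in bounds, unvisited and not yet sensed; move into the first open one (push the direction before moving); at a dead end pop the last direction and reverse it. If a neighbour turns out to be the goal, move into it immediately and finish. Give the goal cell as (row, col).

Invoking maze.sense with dir: north, and see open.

I invoke stack.push with x: north, and see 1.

Using maze.move with dir: north, yielding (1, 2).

Invoking maze.sense with dir: north, yielding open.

Using stack.push with x: north, → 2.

I run maze.move with dir: north, giving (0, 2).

Calling maze.sense with dir: east, — result: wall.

I run maze.sense with dir: west, and see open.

I call stack.push with x: west, and observe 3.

Invoking maze.move with dir: west, yielding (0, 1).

Invoking maze.sense with dir: west, → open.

I run stack.push with x: west, and observe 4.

I use maze.move with dir: west, → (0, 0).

Now I run maze.sense with dir: south, — result: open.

Invoking stack.push with x: south, : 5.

Then maze.move with dir: south, and see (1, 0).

Now I run maze.sense with dir: east, and get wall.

I use maze.sense with dir: south, and observe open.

Next I call stack.push with x: south, : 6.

I call maze.move with dir: south, and see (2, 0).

Calling maze.sense with dir: east, and see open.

Invoking stack.push with x: east, and see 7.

I invoke maze.move with dir: east, giving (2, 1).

I use maze.sense with dir: south, and get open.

Invoking stack.push with x: south, and get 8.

I use maze.move with dir: south, → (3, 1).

I use maze.sense with dir: east, and see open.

Then stack.push with x: east, yielding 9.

I call maze.move with dir: east, and get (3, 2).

I invoke maze.sense with dir: east, and observe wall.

I try maze.sense with dir: south, yielding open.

Next I call stack.push with x: south, giving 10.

Then maze.move with dir: south, which returns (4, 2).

Using maze.sense with dir: east, yielding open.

Invoking stack.push with x: east, : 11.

Next I call maze.move with dir: east, and get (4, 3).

I invoke maze.sense with dir: east, — result: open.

Then stack.push with x: east, and see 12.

I use maze.move with dir: east, giving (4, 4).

Now I run maze.sense with dir: north, giving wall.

I use maze.sense with dir: east, which returns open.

I invoke stack.push with x: east, : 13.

I use maze.move with dir: east, → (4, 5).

Then maze.sense with dir: north, and observe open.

I try stack.push with x: north, and get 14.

Calling maze.move with dir: north, and see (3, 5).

Calling maze.sense with dir: north, and observe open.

Now I run stack.push with x: north, and observe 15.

Then maze.move with dir: north, yielding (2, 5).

Next I call maze.sense with dir: north, giving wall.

I run maze.sense with dir: east, which returns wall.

I run maze.sense with dir: west, — result: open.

Then stack.push with x: west, giving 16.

I use maze.move with dir: west, giving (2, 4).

I try maze.sense with dir: north, yielding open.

I run stack.push with x: north, : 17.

I run maze.move with dir: north, and see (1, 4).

Invoking maze.sense with dir: north, and observe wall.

Now I run maze.sense with dir: west, and observe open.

I try stack.push with x: west, : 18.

Now I run maze.move with dir: west, and get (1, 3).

I call maze.sense with dir: south, which returns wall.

Now I run stack.pop(), yielding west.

I call maze.move with dir: east, : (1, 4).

Next I call stack.pop, and see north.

Calling maze.move with dir: south, yielding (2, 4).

Calling stack.pop(), which returns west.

I invoke maze.move with dir: east, yielding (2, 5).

I invoke stack.pop, and see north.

I try maze.move with dir: south, giving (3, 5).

Next I call maze.sense with dir: east, giving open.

Invoking stack.push with x: east, which returns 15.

Now I run maze.move with dir: east, which returns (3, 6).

Now I run maze.sense with dir: east, and get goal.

Next I call maze.move with dir: east, yielding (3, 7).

Answer: (3, 7)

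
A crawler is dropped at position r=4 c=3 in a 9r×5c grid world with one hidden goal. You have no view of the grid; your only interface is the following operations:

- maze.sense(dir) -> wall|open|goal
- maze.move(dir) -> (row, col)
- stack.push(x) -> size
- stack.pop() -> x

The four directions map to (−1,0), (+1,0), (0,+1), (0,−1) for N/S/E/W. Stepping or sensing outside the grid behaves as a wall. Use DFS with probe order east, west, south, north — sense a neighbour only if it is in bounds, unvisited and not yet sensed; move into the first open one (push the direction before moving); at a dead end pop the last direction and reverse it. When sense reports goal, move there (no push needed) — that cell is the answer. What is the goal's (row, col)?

-> maze.sense(east)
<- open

-> stack.push(east)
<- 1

-> maze.move(east)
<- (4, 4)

-> maze.sense(south)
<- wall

-> maze.sense(north)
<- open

-> stack.push(north)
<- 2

-> maze.move(north)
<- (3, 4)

-> maze.sense(west)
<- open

-> stack.push(west)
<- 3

-> maze.move(west)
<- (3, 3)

-> maze.sense(west)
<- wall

-> maze.sense(north)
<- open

-> stack.push(north)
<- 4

-> maze.move(north)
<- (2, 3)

-> maze.sense(east)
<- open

-> stack.push(east)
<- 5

-> maze.move(east)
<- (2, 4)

-> maze.sense(north)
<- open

-> stack.push(north)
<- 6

-> maze.move(north)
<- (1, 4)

-> maze.sense(west)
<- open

-> stack.push(west)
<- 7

-> maze.move(west)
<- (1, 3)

-> maze.sense(west)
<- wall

-> maze.sense(north)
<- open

-> stack.push(north)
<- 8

-> maze.move(north)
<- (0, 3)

-> maze.sense(east)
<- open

-> stack.push(east)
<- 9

-> maze.move(east)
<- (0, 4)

-> stack.pop()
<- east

-> maze.move(west)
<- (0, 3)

-> maze.sense(west)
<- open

-> stack.push(west)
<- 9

-> maze.move(west)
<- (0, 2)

-> maze.sense(west)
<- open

-> stack.push(west)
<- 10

-> maze.move(west)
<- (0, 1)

-> maze.sense(west)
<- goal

-> maze.move(west)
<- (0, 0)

Answer: (0, 0)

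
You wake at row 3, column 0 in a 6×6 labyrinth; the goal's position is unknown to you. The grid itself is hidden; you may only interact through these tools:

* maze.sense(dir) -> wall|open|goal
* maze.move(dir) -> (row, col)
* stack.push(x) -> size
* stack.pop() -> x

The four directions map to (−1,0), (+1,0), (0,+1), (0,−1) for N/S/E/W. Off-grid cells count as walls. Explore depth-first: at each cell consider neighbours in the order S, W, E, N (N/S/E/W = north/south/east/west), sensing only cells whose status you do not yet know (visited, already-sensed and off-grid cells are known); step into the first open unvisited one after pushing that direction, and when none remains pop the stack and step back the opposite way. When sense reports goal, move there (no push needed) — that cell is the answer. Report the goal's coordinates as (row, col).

% maze.sense(south) -> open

% stack.push(south) -> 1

% maze.move(south) -> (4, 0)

% maze.sense(south) -> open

% stack.push(south) -> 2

% maze.move(south) -> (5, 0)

% maze.sense(east) -> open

% stack.push(east) -> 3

% maze.move(east) -> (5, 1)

% maze.sense(east) -> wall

% maze.sense(north) -> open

% stack.push(north) -> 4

% maze.move(north) -> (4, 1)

% maze.sense(east) -> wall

% maze.sense(north) -> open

% stack.push(north) -> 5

% maze.move(north) -> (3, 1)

% maze.sense(east) -> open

% stack.push(east) -> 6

% maze.move(east) -> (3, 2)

% maze.sense(east) -> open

% stack.push(east) -> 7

% maze.move(east) -> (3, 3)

% maze.sense(south) -> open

% stack.push(south) -> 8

% maze.move(south) -> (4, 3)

% maze.sense(south) -> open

% stack.push(south) -> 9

% maze.move(south) -> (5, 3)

% maze.sense(east) -> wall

% stack.pop() -> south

% maze.move(north) -> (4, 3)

% maze.sense(east) -> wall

% stack.pop() -> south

% maze.move(north) -> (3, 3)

% maze.sense(east) -> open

% stack.push(east) -> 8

% maze.move(east) -> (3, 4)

% maze.sense(east) -> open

% stack.push(east) -> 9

% maze.move(east) -> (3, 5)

% maze.sense(south) -> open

% stack.push(south) -> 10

% maze.move(south) -> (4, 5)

% maze.sense(south) -> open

% stack.push(south) -> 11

% maze.move(south) -> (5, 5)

% stack.pop() -> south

% maze.move(north) -> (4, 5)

% stack.pop() -> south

% maze.move(north) -> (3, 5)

% maze.sense(north) -> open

% stack.push(north) -> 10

% maze.move(north) -> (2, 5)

% maze.sense(west) -> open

% stack.push(west) -> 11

% maze.move(west) -> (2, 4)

% maze.sense(west) -> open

% stack.push(west) -> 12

% maze.move(west) -> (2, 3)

% maze.sense(west) -> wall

% maze.sense(north) -> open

% stack.push(north) -> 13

% maze.move(north) -> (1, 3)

% maze.sense(west) -> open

% stack.push(west) -> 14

% maze.move(west) -> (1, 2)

% maze.sense(west) -> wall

% maze.sense(north) -> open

% stack.push(north) -> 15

% maze.move(north) -> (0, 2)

% maze.sense(west) -> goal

% maze.move(west) -> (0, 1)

Answer: (0, 1)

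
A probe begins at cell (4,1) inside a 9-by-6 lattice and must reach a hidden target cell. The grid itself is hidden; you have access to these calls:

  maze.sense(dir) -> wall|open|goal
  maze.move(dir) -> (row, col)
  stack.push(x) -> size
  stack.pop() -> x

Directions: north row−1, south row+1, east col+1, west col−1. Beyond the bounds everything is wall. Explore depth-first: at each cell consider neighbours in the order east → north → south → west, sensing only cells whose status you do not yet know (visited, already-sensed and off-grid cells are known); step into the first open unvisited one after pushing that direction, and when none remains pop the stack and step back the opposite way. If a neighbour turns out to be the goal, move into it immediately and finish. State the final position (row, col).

[in] maze.sense dir→east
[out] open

[in] stack.push x→east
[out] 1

[in] maze.move dir→east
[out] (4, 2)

[in] maze.sense dir→east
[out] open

[in] stack.push x→east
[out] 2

[in] maze.move dir→east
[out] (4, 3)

[in] maze.sense dir→east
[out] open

[in] stack.push x→east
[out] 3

[in] maze.move dir→east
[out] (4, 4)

[in] maze.sense dir→east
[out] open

[in] stack.push x→east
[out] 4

[in] maze.move dir→east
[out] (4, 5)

[in] maze.sense dir→north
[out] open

[in] stack.push x→north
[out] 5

[in] maze.move dir→north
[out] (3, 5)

[in] maze.sense dir→north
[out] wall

[in] maze.sense dir→west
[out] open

[in] stack.push x→west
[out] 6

[in] maze.move dir→west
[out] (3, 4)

[in] maze.sense dir→north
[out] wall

[in] maze.sense dir→west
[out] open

[in] stack.push x→west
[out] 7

[in] maze.move dir→west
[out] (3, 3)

[in] maze.sense dir→north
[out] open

[in] stack.push x→north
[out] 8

[in] maze.move dir→north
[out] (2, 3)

[in] maze.sense dir→north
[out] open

[in] stack.push x→north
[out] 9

[in] maze.move dir→north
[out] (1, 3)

[in] maze.sense dir→east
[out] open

[in] stack.push x→east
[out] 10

[in] maze.move dir→east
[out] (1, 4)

[in] maze.sense dir→east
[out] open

[in] stack.push x→east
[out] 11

[in] maze.move dir→east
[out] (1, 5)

[in] maze.sense dir→north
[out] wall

[in] stack.pop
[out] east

[in] maze.move dir→west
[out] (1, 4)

[in] maze.sense dir→north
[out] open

[in] stack.push x→north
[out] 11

[in] maze.move dir→north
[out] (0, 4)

[in] maze.sense dir→west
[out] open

[in] stack.push x→west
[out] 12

[in] maze.move dir→west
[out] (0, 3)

[in] maze.sense dir→west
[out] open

[in] stack.push x→west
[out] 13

[in] maze.move dir→west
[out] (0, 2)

[in] maze.sense dir→south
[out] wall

[in] maze.sense dir→west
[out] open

[in] stack.push x→west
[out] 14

[in] maze.move dir→west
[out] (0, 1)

[in] maze.sense dir→south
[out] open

[in] stack.push x→south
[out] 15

[in] maze.move dir→south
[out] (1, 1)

[in] maze.sense dir→south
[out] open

[in] stack.push x→south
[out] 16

[in] maze.move dir→south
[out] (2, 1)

[in] maze.sense dir→east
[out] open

[in] stack.push x→east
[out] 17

[in] maze.move dir→east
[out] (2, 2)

[in] maze.sense dir→south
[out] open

[in] stack.push x→south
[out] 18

[in] maze.move dir→south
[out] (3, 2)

[in] maze.sense dir→west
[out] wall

[in] stack.pop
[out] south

[in] maze.move dir→north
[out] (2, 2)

[in] stack.pop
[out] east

[in] maze.move dir→west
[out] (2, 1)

[in] maze.sense dir→west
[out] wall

[in] stack.pop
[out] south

[in] maze.move dir→north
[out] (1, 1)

[in] maze.sense dir→west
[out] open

[in] stack.push x→west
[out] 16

[in] maze.move dir→west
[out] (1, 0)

[in] maze.sense dir→north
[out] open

[in] stack.push x→north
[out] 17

[in] maze.move dir→north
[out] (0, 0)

[in] stack.pop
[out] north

[in] maze.move dir→south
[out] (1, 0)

[in] stack.pop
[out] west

[in] maze.move dir→east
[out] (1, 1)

[in] stack.pop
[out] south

[in] maze.move dir→north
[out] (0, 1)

[in] stack.pop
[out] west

[in] maze.move dir→east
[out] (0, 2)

[in] stack.pop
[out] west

[in] maze.move dir→east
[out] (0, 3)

[in] stack.pop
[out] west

[in] maze.move dir→east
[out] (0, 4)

[in] stack.pop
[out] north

[in] maze.move dir→south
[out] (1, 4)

[in] stack.pop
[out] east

[in] maze.move dir→west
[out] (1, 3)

[in] stack.pop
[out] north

[in] maze.move dir→south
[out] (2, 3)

[in] stack.pop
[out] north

[in] maze.move dir→south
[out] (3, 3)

[in] stack.pop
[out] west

[in] maze.move dir→east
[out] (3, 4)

[in] stack.pop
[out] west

[in] maze.move dir→east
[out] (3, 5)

[in] stack.pop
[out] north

[in] maze.move dir→south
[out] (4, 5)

[in] maze.sense dir→south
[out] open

[in] stack.push x→south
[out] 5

[in] maze.move dir→south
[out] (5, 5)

[in] maze.sense dir→south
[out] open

[in] stack.push x→south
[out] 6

[in] maze.move dir→south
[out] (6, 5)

[in] maze.sense dir→south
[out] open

[in] stack.push x→south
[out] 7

[in] maze.move dir→south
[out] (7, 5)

[in] maze.sense dir→south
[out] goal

[in] maze.move dir→south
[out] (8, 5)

Answer: (8, 5)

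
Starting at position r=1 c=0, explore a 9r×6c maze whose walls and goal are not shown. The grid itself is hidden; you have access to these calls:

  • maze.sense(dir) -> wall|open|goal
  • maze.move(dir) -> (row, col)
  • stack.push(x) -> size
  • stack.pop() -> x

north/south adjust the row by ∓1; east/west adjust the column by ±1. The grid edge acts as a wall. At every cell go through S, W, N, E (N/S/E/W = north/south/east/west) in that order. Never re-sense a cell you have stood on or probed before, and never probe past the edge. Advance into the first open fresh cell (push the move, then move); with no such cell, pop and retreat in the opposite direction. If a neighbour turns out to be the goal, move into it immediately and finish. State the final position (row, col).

Act: sense[south]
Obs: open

Act: push[south]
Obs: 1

Act: move[south]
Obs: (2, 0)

Act: sense[south]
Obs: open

Act: push[south]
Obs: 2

Act: move[south]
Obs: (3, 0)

Act: sense[south]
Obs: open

Act: push[south]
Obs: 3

Act: move[south]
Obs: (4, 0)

Act: sense[south]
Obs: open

Act: push[south]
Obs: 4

Act: move[south]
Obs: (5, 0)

Act: sense[south]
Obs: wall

Act: sense[east]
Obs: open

Act: push[east]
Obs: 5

Act: move[east]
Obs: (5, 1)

Act: sense[south]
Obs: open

Act: push[south]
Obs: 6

Act: move[south]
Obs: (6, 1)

Act: sense[south]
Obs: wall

Act: sense[east]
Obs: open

Act: push[east]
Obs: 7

Act: move[east]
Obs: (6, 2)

Act: sense[south]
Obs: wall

Act: sense[north]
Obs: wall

Act: sense[east]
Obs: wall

Act: pop[]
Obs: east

Act: move[west]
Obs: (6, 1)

Act: pop[]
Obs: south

Act: move[north]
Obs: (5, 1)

Act: sense[north]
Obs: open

Act: push[north]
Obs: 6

Act: move[north]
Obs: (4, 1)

Act: sense[north]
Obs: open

Act: push[north]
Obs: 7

Act: move[north]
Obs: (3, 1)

Act: sense[north]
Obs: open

Act: push[north]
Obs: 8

Act: move[north]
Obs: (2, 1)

Act: sense[north]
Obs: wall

Act: sense[east]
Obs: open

Act: push[east]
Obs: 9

Act: move[east]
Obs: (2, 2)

Act: sense[south]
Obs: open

Act: push[south]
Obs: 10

Act: move[south]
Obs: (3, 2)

Act: sense[south]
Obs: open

Act: push[south]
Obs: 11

Act: move[south]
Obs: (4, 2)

Act: sense[east]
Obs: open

Act: push[east]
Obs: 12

Act: move[east]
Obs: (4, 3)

Act: sense[south]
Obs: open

Act: push[south]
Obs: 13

Act: move[south]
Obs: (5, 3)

Act: sense[east]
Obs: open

Act: push[east]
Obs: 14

Act: move[east]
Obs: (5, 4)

Act: sense[south]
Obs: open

Act: push[south]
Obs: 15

Act: move[south]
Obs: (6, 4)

Act: sense[south]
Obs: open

Act: push[south]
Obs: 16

Act: move[south]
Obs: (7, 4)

Act: sense[south]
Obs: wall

Act: sense[west]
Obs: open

Act: push[west]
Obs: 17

Act: move[west]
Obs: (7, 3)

Act: sense[south]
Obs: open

Act: push[south]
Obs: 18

Act: move[south]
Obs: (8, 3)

Act: sense[west]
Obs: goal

Act: move[west]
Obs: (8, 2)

Answer: (8, 2)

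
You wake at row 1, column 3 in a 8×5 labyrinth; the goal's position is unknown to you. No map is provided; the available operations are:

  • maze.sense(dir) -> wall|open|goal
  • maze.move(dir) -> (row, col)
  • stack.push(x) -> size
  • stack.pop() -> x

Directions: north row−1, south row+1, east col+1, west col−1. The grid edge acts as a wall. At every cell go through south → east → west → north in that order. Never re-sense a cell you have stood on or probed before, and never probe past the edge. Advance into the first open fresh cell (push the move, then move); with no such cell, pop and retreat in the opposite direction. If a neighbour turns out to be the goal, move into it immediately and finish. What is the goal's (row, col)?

I call maze.sense with dir='south', and observe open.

Now I run stack.push with x='south', : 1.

I run maze.move with dir='south', giving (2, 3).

Invoking maze.sense with dir='south', giving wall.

Now I run maze.sense with dir='east', yielding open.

Next I call stack.push with x='east', and observe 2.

I run maze.move with dir='east', and observe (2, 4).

Using maze.sense with dir='south', and get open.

Invoking stack.push with x='south', → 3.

I run maze.move with dir='south', — result: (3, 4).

Using maze.sense with dir='south', → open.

I invoke stack.push with x='south', giving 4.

Invoking maze.move with dir='south', : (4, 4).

Then maze.sense with dir='south', and get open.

Next I call stack.push with x='south', — result: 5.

Now I run maze.move with dir='south', and observe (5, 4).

I invoke maze.sense with dir='south', : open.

I run stack.push with x='south', → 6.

Now I run maze.move with dir='south', which returns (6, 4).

Now I run maze.sense with dir='south', — result: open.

Invoking stack.push with x='south', giving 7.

Calling maze.move with dir='south', and see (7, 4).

Invoking maze.sense with dir='west', yielding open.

Now I run stack.push with x='west', and get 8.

I try maze.move with dir='west', → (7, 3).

Invoking maze.sense with dir='west', — result: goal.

Invoking maze.move with dir='west', giving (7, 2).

Answer: (7, 2)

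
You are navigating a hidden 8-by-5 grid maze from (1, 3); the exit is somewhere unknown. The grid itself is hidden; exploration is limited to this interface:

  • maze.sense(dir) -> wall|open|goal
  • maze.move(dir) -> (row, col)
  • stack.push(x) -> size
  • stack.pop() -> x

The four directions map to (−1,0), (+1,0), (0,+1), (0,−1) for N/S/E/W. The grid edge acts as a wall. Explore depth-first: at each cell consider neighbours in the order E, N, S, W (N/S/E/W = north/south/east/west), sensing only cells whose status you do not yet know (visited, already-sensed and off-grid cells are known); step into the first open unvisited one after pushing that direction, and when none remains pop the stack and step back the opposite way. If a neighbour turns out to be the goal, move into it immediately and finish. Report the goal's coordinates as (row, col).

! sense(dir→east) == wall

! sense(dir→north) == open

! push(x→north) == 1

! move(dir→north) == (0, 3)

! sense(dir→east) == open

! push(x→east) == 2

! move(dir→east) == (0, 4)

! pop() == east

! move(dir→west) == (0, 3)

! sense(dir→west) == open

! push(x→west) == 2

! move(dir→west) == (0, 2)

! sense(dir→south) == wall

! sense(dir→west) == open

! push(x→west) == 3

! move(dir→west) == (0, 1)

! sense(dir→south) == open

! push(x→south) == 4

! move(dir→south) == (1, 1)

! sense(dir→south) == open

! push(x→south) == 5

! move(dir→south) == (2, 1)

! sense(dir→east) == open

! push(x→east) == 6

! move(dir→east) == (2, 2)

! sense(dir→east) == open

! push(x→east) == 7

! move(dir→east) == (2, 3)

! sense(dir→east) == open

! push(x→east) == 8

! move(dir→east) == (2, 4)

! sense(dir→south) == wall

! pop() == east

! move(dir→west) == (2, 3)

! sense(dir→south) == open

! push(x→south) == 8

! move(dir→south) == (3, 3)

! sense(dir→south) == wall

! sense(dir→west) == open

! push(x→west) == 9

! move(dir→west) == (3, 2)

! sense(dir→south) == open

! push(x→south) == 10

! move(dir→south) == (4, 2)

! sense(dir→south) == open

! push(x→south) == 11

! move(dir→south) == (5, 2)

! sense(dir→east) == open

! push(x→east) == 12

! move(dir→east) == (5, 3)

! sense(dir→east) == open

! push(x→east) == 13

! move(dir→east) == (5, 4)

! sense(dir→north) == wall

! sense(dir→south) == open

! push(x→south) == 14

! move(dir→south) == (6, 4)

! sense(dir→south) == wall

! sense(dir→west) == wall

! pop() == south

! move(dir→north) == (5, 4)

! pop() == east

! move(dir→west) == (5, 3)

! pop() == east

! move(dir→west) == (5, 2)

! sense(dir→south) == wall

! sense(dir→west) == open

! push(x→west) == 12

! move(dir→west) == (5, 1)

! sense(dir→north) == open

! push(x→north) == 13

! move(dir→north) == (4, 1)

! sense(dir→north) == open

! push(x→north) == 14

! move(dir→north) == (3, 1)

! sense(dir→west) == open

! push(x→west) == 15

! move(dir→west) == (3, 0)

! sense(dir→north) == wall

! sense(dir→south) == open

! push(x→south) == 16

! move(dir→south) == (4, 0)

! sense(dir→south) == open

! push(x→south) == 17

! move(dir→south) == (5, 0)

! sense(dir→south) == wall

! pop() == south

! move(dir→north) == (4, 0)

! pop() == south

! move(dir→north) == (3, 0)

! pop() == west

! move(dir→east) == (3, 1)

! pop() == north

! move(dir→south) == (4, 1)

! pop() == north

! move(dir→south) == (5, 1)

! sense(dir→south) == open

! push(x→south) == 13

! move(dir→south) == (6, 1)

! sense(dir→south) == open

! push(x→south) == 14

! move(dir→south) == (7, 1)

! sense(dir→east) == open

! push(x→east) == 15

! move(dir→east) == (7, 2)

! sense(dir→east) == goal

! move(dir→east) == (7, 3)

Answer: (7, 3)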